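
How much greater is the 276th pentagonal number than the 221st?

40975

276·(3·276 − 1)/2 = 114126 and 221·(3·221 − 1)/2 = 73151.
Difference: 114126 − 73151 = 40975.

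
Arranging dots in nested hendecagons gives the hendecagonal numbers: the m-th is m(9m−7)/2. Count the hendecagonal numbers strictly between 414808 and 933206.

151

The n-th hendecagonal number is n(9n−7)/2.
Smallest index with value > 414808: n = 305 (giving 417545).
Largest index with value < 933206: n = 455 (giving 930020).
Indices 305 through 455: 151 terms.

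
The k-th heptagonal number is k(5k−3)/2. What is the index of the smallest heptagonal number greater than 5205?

46

Solve n(5n−3)/2 > 5205 for integer n.
The largest n with value ≤ 5205 is 45 (since 4995 ≤ 5205 < 5221), so the first above is n = 46, value 5221.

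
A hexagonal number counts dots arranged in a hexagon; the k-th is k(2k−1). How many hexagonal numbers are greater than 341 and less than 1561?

The n-th hexagonal number is n(2n−1).
Smallest index with value > 341: n = 14 (giving 378).
Largest index with value < 1561: n = 28 (giving 1540).
Indices 14 through 28: 15 terms.

15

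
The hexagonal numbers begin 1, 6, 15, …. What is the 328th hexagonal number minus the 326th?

2614

328·(2·328 − 1) = 214840 and 326·(2·326 − 1) = 212226.
Difference: 214840 − 212226 = 2614.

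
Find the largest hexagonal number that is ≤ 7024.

6903

Solve n(2n−1) ≤ 7024 for integer n.
n = 59 gives 6903 ≤ 7024, while n = 60 gives 7140 > 7024; so the answer is 6903.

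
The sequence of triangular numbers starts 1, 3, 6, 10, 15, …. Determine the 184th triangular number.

The 184th triangular number is n(n+1)/2 with n = 184.
184·185/2 = 34040/2 = 17020.

17020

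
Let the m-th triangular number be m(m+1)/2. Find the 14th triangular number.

105

The 14th triangular number is n(n+1)/2 with n = 14.
14·15/2 = 210/2 = 105.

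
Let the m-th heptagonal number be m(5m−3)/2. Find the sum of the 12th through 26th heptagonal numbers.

13810

Σ i(5i−3)/2 = (5Σi² − 3Σi) / 2 over i = 12..26.
Σi = 351 − 66 = 285 and Σi² = 6201 − 506 = 5695.
(5·5695 − 3·285) / 2 = 27620/2 = 13810.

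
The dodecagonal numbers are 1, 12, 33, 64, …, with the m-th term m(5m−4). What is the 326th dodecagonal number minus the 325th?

3251

Consecutive dodecagonal numbers differ by 10n − 9: here 10·326 − 9 = 3251.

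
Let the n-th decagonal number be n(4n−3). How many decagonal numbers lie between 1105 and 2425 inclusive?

The n-th decagonal number is n(4n−3).
Smallest index with value ≥ 1105: n = 17 (giving 1105).
Largest index with value ≤ 2425: n = 25 (giving 2425).
Indices 17 through 25: 9 terms.

9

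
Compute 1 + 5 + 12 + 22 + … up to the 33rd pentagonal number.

Σ i(3i−1)/2 = (3Σi² − Σi) / 2 over i = 1..33.
Σi = 561 and Σi² = 12529.
(3·12529 − 1·561) / 2 = 37026/2 = 18513.

18513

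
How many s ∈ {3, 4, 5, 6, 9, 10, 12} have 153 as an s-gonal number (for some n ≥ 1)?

s = 3: P(3, 17) = 153. ✓
s = 4: P(4, 12) = 144 and P(4, 13) = 169; 153 is not s-gonal.
s = 5: P(5, 10) = 145 and P(5, 11) = 176; 153 is not s-gonal.
s = 6: P(6, 9) = 153. ✓
s = 9: P(9, 6) = 111 and P(9, 7) = 154; 153 is not s-gonal.
s = 10: P(10, 6) = 126 and P(10, 7) = 175; 153 is not s-gonal.
s = 12: P(12, 5) = 105 and P(12, 6) = 156; 153 is not s-gonal.
Hits: s ∈ {3, 6} → 2.

2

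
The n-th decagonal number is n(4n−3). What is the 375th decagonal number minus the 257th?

375·(4·375 − 3) = 561375 and 257·(4·257 − 3) = 263425.
Difference: 561375 − 263425 = 297950.

297950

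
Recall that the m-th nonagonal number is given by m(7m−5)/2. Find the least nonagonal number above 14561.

14625

Solve n(7n−5)/2 > 14561 for integer n.
The largest n with value ≤ 14561 is 64 (since 14176 ≤ 14561 < 14625), so the first above is n = 65, value 14625.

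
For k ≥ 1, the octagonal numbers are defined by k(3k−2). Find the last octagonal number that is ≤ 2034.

1976

Solve n(3n−2) ≤ 2034 for integer n.
n = 26 gives 1976 ≤ 2034, while n = 27 gives 2133 > 2034; so the answer is 1976.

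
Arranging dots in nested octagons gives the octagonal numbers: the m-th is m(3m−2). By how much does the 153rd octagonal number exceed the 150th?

2721

153·(3·153 − 2) = 69921 and 150·(3·150 − 2) = 67200.
Difference: 69921 − 67200 = 2721.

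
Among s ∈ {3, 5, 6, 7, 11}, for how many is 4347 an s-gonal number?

s = 3: P(3, 92) = 4278 and P(3, 93) = 4371; 4347 is not s-gonal.
s = 5: P(5, 54) = 4347. ✓
s = 6: P(6, 46) = 4186 and P(6, 47) = 4371; 4347 is not s-gonal.
s = 7: P(7, 42) = 4347. ✓
s = 11: P(11, 31) = 4216 and P(11, 32) = 4496; 4347 is not s-gonal.
Hits: s ∈ {5, 7} → 2.

2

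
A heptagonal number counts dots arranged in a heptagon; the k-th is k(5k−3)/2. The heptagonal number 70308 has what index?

168

Set n(5n−3)/2 = 70308, giving 5n² − 3n − 140616 = 0.
The discriminant is 9 + 40·70308 = 2812329, and √2812329 = 1677.
So n = (3 + 1677) / 10 = 1680/10 = 168.
Check: 168·(5·168 − 3)/2 = 70308. ✓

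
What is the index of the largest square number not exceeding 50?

7

Solve n² ≤ 50 for integer n.
n = 7 gives 49 ≤ 50, while n = 8 gives 64 > 50; so the answer is index 7.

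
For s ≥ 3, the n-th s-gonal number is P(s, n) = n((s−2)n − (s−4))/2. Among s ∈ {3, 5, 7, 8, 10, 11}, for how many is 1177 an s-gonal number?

s = 3: P(3, 48) = 1176 and P(3, 49) = 1225; 1177 is not s-gonal.
s = 5: P(5, 28) = 1162 and P(5, 29) = 1247; 1177 is not s-gonal.
s = 7: P(7, 22) = 1177. ✓
s = 8: P(8, 20) = 1160 and P(8, 21) = 1281; 1177 is not s-gonal.
s = 10: P(10, 17) = 1105 and P(10, 18) = 1242; 1177 is not s-gonal.
s = 11: P(11, 16) = 1096 and P(11, 17) = 1241; 1177 is not s-gonal.
Hits: s ∈ {7} → 1.

1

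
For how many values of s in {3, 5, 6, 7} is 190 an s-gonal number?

2

s = 3: P(3, 19) = 190. ✓
s = 5: P(5, 11) = 176 and P(5, 12) = 210; 190 is not s-gonal.
s = 6: P(6, 10) = 190. ✓
s = 7: P(7, 9) = 189 and P(7, 10) = 235; 190 is not s-gonal.
Hits: s ∈ {3, 6} → 2.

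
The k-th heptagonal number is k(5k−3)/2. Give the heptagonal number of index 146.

The 146th heptagonal number is n(5n−3)/2 with n = 146.
146·(5·146 − 3)/2 = 146·727/2 = 53071.

53071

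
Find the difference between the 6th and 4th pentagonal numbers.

29

6·(3·6 − 1)/2 = 51 and 4·(3·4 − 1)/2 = 22.
Difference: 51 − 22 = 29.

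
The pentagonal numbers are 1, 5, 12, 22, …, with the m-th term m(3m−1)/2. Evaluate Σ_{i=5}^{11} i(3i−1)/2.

686

Σ i(3i−1)/2 = (3Σi² − Σi) / 2 over i = 5..11.
Σi = 66 − 10 = 56 and Σi² = 506 − 30 = 476.
(3·476 − 1·56) / 2 = 1372/2 = 686.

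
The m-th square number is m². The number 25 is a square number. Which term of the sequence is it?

5

We need n² = 25, so n = √25 = 5.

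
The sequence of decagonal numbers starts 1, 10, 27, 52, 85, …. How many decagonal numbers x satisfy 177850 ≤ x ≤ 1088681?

311

The n-th decagonal number is n(4n−3).
Smallest index with value ≥ 177850: n = 212 (giving 179140).
Largest index with value ≤ 1088681: n = 522 (giving 1088370).
Indices 212 through 522: 311 terms.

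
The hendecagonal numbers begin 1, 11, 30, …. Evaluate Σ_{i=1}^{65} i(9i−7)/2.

413985

Σ i(9i−7)/2 = (9Σi² − 7Σi) / 2 over i = 1..65.
Σi = 2145 and Σi² = 93665.
(9·93665 − 7·2145) / 2 = 827970/2 = 413985.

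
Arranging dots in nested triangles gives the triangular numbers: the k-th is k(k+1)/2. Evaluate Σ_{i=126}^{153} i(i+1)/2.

275310

Σ i(i+1)/2 = (Σi² + Σi) / 2 over i = 126..153.
Σi = 11781 − 7875 = 3906 and Σi² = 1205589 − 658875 = 546714.
(1·546714 + 1·3906) / 2 = 550620/2 = 275310.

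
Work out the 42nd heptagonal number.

4347

The 42nd heptagonal number is n(5n−3)/2 with n = 42.
42·(5·42 − 3)/2 = 42·207/2 = 4347.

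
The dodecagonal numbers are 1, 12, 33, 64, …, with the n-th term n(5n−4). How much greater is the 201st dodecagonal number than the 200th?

2001

Consecutive dodecagonal numbers differ by 10n − 9: here 10·201 − 9 = 2001.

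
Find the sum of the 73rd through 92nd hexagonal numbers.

271930

Σ i(2i−1) = 2Σi² − Σi over i = 73..92.
Σi = 4278 − 2628 = 1650 and Σi² = 263810 − 127020 = 136790.
2·136790 − 1·1650 = 271930.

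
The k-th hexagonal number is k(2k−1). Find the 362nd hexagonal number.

261726

362·(2·362 − 1) = 362·723 = 261726.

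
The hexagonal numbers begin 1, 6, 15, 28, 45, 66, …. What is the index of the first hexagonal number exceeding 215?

11

Solve n(2n−1) > 215 for integer n.
The largest n with value ≤ 215 is 10 (since 190 ≤ 215 < 231), so the first above is n = 11, value 231.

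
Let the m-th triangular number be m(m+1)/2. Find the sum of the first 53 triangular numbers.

26235

Σ i(i+1)/2 = (Σi² + Σi) / 2 over i = 1..53.
Σi = 1431 and Σi² = 51039.
(1·51039 + 1·1431) / 2 = 52470/2 = 26235.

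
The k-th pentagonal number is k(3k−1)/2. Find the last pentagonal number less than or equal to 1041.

Solve n(3n−1)/2 ≤ 1041 for integer n.
n = 26 gives 1001 ≤ 1041, while n = 27 gives 1080 > 1041; so the answer is 1001.

1001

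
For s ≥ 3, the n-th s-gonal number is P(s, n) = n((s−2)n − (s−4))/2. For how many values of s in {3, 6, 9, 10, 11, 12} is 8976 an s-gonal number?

1

s = 3: P(3, 133) = 8911 and P(3, 134) = 9045; 8976 is not s-gonal.
s = 6: P(6, 67) = 8911 and P(6, 68) = 9180; 8976 is not s-gonal.
s = 9: P(9, 51) = 8976. ✓
s = 10: P(10, 47) = 8695 and P(10, 48) = 9072; 8976 is not s-gonal.
s = 11: P(11, 45) = 8955 and P(11, 46) = 9361; 8976 is not s-gonal.
s = 12: P(12, 42) = 8652 and P(12, 43) = 9073; 8976 is not s-gonal.
Hits: s ∈ {9} → 1.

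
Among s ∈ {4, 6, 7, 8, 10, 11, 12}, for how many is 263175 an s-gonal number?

s = 4: P(4, 513) = 263169 and P(4, 514) = 264196; 263175 is not s-gonal.
s = 6: P(6, 363) = 263175. ✓
s = 7: P(7, 324) = 261954 and P(7, 325) = 263575; 263175 is not s-gonal.
s = 8: P(8, 296) = 262256 and P(8, 297) = 264033; 263175 is not s-gonal.
s = 10: P(10, 256) = 261376 and P(10, 257) = 263425; 263175 is not s-gonal.
s = 11: P(11, 242) = 262691 and P(11, 243) = 264870; 263175 is not s-gonal.
s = 12: P(12, 229) = 261289 and P(12, 230) = 263580; 263175 is not s-gonal.
Hits: s ∈ {6} → 1.

1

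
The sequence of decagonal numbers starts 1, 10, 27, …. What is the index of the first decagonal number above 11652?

55

Solve n(4n−3) > 11652 for integer n.
The largest n with value ≤ 11652 is 54 (since 11502 ≤ 11652 < 11935), so the first above is n = 55, value 11935.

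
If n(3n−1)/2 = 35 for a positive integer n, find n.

5

Set n(3n−1)/2 = 35, giving 3n² − n − 70 = 0.
The discriminant is 1 + 24·35 = 841, and √841 = 29.
So n = (1 + 29) / 6 = 30/6 = 5.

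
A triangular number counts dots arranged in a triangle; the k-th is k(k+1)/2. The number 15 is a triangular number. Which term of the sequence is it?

5

Set n(n+1)/2 = 15, giving n² + n − 30 = 0.
So n = (-1 + 11) / 2 = 10/2 = 5.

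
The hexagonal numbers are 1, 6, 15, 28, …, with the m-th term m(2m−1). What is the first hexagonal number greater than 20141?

20301

Solve n(2n−1) > 20141 for integer n.
The largest n with value ≤ 20141 is 100 (since 19900 ≤ 20141 < 20301), so the first above is n = 101, value 20301.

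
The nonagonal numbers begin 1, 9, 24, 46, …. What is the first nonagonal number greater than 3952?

3961

Solve n(7n−5)/2 > 3952 for integer n.
The largest n with value ≤ 3952 is 33 (since 3729 ≤ 3952 < 3961), so the first above is n = 34, value 3961.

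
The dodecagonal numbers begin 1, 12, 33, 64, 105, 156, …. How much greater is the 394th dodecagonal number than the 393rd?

Consecutive dodecagonal numbers differ by 10n − 9: here 10·394 − 9 = 3931.

3931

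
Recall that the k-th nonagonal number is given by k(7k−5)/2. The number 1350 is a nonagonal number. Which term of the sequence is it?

Set n(7n−5)/2 = 1350, giving 7n² − 5n − 2700 = 0.
So n = (5 + 275) / 14 = 280/14 = 20.
Check: 20·(7·20 − 5)/2 = 1350. ✓

20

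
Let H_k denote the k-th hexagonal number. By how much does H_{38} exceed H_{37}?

Consecutive hexagonal numbers differ by 4n − 3: here 4·38 − 3 = 149.

149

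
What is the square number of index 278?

77284

The 278th square number is n² with n = 278.
278² = 77284.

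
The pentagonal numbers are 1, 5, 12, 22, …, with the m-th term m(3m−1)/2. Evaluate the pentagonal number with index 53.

The 53rd pentagonal number is n(3n−1)/2 with n = 53.
53·(3·53 − 1)/2 = 53·158/2 = 53·79 = 4187.

4187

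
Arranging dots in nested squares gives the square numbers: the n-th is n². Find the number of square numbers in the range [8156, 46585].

The n-th square number is n².
Smallest index with value ≥ 8156: n = 91 (giving 8281).
Largest index with value ≤ 46585: n = 215 (giving 46225).
Indices 91 through 215: 125 terms.

125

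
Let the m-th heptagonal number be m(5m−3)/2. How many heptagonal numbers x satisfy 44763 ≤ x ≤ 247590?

181

The n-th heptagonal number is n(5n−3)/2.
Smallest index with value ≥ 44763: n = 135 (giving 45360).
Largest index with value ≤ 247590: n = 315 (giving 247590).
Indices 135 through 315: 181 terms.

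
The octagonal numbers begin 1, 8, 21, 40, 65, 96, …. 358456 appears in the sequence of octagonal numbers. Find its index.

346

Set n(3n−2) = 358456, giving 3n² − 2n − 358456 = 0.
The discriminant is 4 + 12·358456 = 4301476, and √4301476 = 2074.
So n = (2 + 2074) / 6 = 2076/6 = 346.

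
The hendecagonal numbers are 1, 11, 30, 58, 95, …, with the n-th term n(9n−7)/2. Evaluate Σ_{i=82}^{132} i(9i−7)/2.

Σ i(9i−7)/2 = (9Σi² − 7Σi) / 2 over i = 82..132.
Σi = 8778 − 3321 = 5457 and Σi² = 775390 − 180441 = 594949.
(9·594949 − 7·5457) / 2 = 5316342/2 = 2658171.

2658171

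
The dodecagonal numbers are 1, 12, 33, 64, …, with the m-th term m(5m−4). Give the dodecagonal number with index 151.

The 151st dodecagonal number is n(5n−4) with n = 151.
151·(5·151 − 4) = 151·751 = 113401.

113401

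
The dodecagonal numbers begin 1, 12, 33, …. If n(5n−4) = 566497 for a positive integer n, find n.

337

Set n(5n−4) = 566497, giving 5n² − 4n − 566497 = 0.
The discriminant is 16 + 20·566497 = 11329956, and √11329956 = 3366.
So n = (4 + 3366) / 10 = 3370/10 = 337.
Check: 337·(5·337 − 4) = 566497. ✓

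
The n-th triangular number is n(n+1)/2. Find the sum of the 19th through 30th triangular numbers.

Σ i(i+1)/2 = (Σi² + Σi) / 2 over i = 19..30.
Σi = 465 − 171 = 294 and Σi² = 9455 − 2109 = 7346.
(1·7346 + 1·294) / 2 = 7640/2 = 3820.

3820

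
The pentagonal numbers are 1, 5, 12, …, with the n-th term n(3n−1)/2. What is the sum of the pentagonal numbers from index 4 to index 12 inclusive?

Σ i(3i−1)/2 = (3Σi² − Σi) / 2 over i = 4..12.
Σi = 78 − 6 = 72 and Σi² = 650 − 14 = 636.
(3·636 − 1·72) / 2 = 1836/2 = 918.

918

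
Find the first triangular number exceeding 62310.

Solve n(n+1)/2 > 62310 for integer n.
The largest n with value ≤ 62310 is 352 (since 62128 ≤ 62310 < 62481), so the first above is n = 353, value 62481.

62481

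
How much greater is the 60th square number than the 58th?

236

60² = 3600 and 58² = 3364.
Difference: 3600 − 3364 = 236.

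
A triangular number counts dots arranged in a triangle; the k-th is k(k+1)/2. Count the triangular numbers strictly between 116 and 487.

The n-th triangular number is n(n+1)/2.
Smallest index with value > 116: n = 15 (giving 120).
Largest index with value < 487: n = 30 (giving 465).
Indices 15 through 30: 16 terms.

16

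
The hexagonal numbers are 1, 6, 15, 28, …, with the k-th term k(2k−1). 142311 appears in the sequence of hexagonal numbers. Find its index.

267

Set n(2n−1) = 142311, giving 2n² − n − 142311 = 0.
The discriminant is 1 + 8·142311 = 1138489, and √1138489 = 1067.
So n = (1 + 1067) / 4 = 1068/4 = 267.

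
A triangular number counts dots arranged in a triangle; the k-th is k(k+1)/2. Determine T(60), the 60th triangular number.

1830

The 60th triangular number is n(n+1)/2 with n = 60.
60·61/2 = 3660/2 = 1830.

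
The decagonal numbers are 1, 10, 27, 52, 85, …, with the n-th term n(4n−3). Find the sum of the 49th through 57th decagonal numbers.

99933

Σ i(4i−3) = 4Σi² − 3Σi over i = 49..57.
Σi = 1653 − 1176 = 477 and Σi² = 63365 − 38024 = 25341.
4·25341 − 3·477 = 99933.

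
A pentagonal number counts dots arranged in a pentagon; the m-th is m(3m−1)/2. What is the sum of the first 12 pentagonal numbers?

936

Σ i(3i−1)/2 = (3Σi² − Σi) / 2 over i = 1..12.
Σi = 78 and Σi² = 650.
(3·650 − 1·78) / 2 = 1872/2 = 936.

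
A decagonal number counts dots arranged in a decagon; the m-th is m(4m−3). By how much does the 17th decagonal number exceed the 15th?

17·(4·17 − 3) = 1105 and 15·(4·15 − 3) = 855.
Difference: 1105 − 855 = 250.

250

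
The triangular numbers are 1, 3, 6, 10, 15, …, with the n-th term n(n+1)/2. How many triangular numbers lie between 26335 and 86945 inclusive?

188

The n-th triangular number is n(n+1)/2.
Smallest index with value ≥ 26335: n = 229 (giving 26335).
Largest index with value ≤ 86945: n = 416 (giving 86736).
Indices 229 through 416: 188 terms.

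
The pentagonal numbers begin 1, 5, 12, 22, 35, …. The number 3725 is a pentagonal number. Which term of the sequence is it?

Set n(3n−1)/2 = 3725, giving 3n² − n − 7450 = 0.
The discriminant is 1 + 24·3725 = 89401, and √89401 = 299.
So n = (1 + 299) / 6 = 300/6 = 50.
Check: 50·(3·50 − 1)/2 = 3725. ✓

50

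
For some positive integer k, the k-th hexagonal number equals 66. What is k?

Set n(2n−1) = 66, giving 2n² − n − 66 = 0.
The discriminant is 1 + 8·66 = 529, and √529 = 23.
So n = (1 + 23) / 4 = 24/4 = 6.

6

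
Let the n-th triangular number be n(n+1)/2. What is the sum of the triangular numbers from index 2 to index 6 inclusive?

Σ i(i+1)/2 = (Σi² + Σi) / 2 over i = 2..6.
Σi = 21 − 1 = 20 and Σi² = 91 − 1 = 90.
(1·90 + 1·20) / 2 = 110/2 = 55.

55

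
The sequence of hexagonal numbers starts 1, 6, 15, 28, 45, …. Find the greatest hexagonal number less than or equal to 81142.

Solve n(2n−1) ≤ 81142 for integer n.
n = 201 gives 80601 ≤ 81142, while n = 202 gives 81406 > 81142; so the answer is 80601.

80601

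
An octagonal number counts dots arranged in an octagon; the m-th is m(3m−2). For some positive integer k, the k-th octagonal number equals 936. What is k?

18

Set n(3n−2) = 936, giving 3n² − 2n − 936 = 0.
The discriminant is 4 + 12·936 = 11236, and √11236 = 106.
So n = (2 + 106) / 6 = 108/6 = 18.
Check: 18·(3·18 − 2) = 936. ✓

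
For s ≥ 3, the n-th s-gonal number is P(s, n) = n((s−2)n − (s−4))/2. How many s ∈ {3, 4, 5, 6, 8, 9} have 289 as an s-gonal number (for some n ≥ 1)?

1

s = 3: P(3, 23) = 276 and P(3, 24) = 300; 289 is not s-gonal.
s = 4: P(4, 17) = 289. ✓
s = 5: P(5, 14) = 287 and P(5, 15) = 330; 289 is not s-gonal.
s = 6: P(6, 12) = 276 and P(6, 13) = 325; 289 is not s-gonal.
s = 8: P(8, 10) = 280 and P(8, 11) = 341; 289 is not s-gonal.
s = 9: P(9, 9) = 261 and P(9, 10) = 325; 289 is not s-gonal.
Hits: s ∈ {4} → 1.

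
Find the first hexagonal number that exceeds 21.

28

Solve n(2n−1) > 21 for integer n.
The largest n with value ≤ 21 is 3 (since 15 ≤ 21 < 28), so the first above is n = 4, value 28.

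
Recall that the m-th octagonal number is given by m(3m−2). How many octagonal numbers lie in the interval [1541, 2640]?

The n-th octagonal number is n(3n−2).
Smallest index with value ≥ 1541: n = 23 (giving 1541).
Largest index with value ≤ 2640: n = 30 (giving 2640).
Indices 23 through 30: 8 terms.

8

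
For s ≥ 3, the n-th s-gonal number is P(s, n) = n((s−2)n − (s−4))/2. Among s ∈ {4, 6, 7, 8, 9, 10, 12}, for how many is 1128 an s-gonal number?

s = 4: P(4, 33) = 1089 and P(4, 34) = 1156; 1128 is not s-gonal.
s = 6: P(6, 24) = 1128. ✓
s = 7: P(7, 21) = 1071 and P(7, 22) = 1177; 1128 is not s-gonal.
s = 8: P(8, 19) = 1045 and P(8, 20) = 1160; 1128 is not s-gonal.
s = 9: P(9, 18) = 1089 and P(9, 19) = 1216; 1128 is not s-gonal.
s = 10: P(10, 17) = 1105 and P(10, 18) = 1242; 1128 is not s-gonal.
s = 12: P(12, 15) = 1065 and P(12, 16) = 1216; 1128 is not s-gonal.
Hits: s ∈ {6} → 1.

1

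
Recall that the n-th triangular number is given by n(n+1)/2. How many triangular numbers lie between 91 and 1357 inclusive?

The n-th triangular number is n(n+1)/2.
Smallest index with value ≥ 91: n = 13 (giving 91).
Largest index with value ≤ 1357: n = 51 (giving 1326).
Indices 13 through 51: 39 terms.

39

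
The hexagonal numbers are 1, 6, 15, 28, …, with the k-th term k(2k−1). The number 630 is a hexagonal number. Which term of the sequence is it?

18

Set n(2n−1) = 630, giving 2n² − n − 630 = 0.
The discriminant is 1 + 8·630 = 5041, and √5041 = 71.
So n = (1 + 71) / 4 = 72/4 = 18.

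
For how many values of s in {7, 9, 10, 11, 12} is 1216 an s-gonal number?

2

s = 7: P(7, 22) = 1177 and P(7, 23) = 1288; 1216 is not s-gonal.
s = 9: P(9, 19) = 1216. ✓
s = 10: P(10, 17) = 1105 and P(10, 18) = 1242; 1216 is not s-gonal.
s = 11: P(11, 16) = 1096 and P(11, 17) = 1241; 1216 is not s-gonal.
s = 12: P(12, 16) = 1216. ✓
Hits: s ∈ {9, 12} → 2.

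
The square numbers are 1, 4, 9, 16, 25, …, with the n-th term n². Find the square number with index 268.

71824

268² = 71824.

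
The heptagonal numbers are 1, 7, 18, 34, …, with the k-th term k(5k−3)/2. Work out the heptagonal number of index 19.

874

The 19th heptagonal number is n(5n−3)/2 with n = 19.
19·(5·19 − 3)/2 = 19·92/2 = 19·46 = 874.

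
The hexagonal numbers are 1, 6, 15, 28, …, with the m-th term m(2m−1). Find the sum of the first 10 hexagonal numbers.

Σ i(2i−1) = 2Σi² − Σi over i = 1..10.
Σi = 55 and Σi² = 385.
2·385 − 1·55 = 715.

715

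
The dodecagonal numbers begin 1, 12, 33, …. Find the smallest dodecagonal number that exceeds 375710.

377025

Solve n(5n−4) > 375710 for integer n.
The largest n with value ≤ 375710 is 274 (since 374284 ≤ 375710 < 377025), so the first above is n = 275, value 377025.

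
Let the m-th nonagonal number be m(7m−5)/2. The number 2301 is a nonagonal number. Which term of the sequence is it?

26

Set n(7n−5)/2 = 2301, giving 7n² − 5n − 4602 = 0.
So n = (5 + 359) / 14 = 364/14 = 26.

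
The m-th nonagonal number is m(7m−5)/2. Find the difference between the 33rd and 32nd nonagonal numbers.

225

Consecutive nonagonal numbers differ by 7n − 6: here 7·33 − 6 = 225.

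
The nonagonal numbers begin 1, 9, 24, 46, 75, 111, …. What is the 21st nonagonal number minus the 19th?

21·(7·21 − 5)/2 = 1491 and 19·(7·19 − 5)/2 = 1216.
Difference: 1491 − 1216 = 275.

275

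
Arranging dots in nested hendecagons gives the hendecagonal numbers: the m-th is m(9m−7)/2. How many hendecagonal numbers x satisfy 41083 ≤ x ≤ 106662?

59

The n-th hendecagonal number is n(9n−7)/2.
Smallest index with value ≥ 41083: n = 96 (giving 41136).
Largest index with value ≤ 106662: n = 154 (giving 106183).
Indices 96 through 154: 59 terms.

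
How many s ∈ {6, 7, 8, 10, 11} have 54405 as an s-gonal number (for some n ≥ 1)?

s = 6: P(6, 165) = 54285 and P(6, 166) = 54946; 54405 is not s-gonal.
s = 7: P(7, 147) = 53802 and P(7, 148) = 54538; 54405 is not s-gonal.
s = 8: P(8, 135) = 54405. ✓
s = 10: P(10, 117) = 54405. ✓
s = 11: P(11, 110) = 54065 and P(11, 111) = 55056; 54405 is not s-gonal.
Hits: s ∈ {8, 10} → 2.

2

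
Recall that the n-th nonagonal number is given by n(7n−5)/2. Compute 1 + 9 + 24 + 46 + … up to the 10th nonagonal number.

1210

Σ i(7i−5)/2 = (7Σi² − 5Σi) / 2 over i = 1..10.
Σi = 55 and Σi² = 385.
(7·385 − 5·55) / 2 = 2420/2 = 1210.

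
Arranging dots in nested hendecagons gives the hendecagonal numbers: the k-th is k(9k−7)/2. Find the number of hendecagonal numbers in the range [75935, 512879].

The n-th hendecagonal number is n(9n−7)/2.
Smallest index with value ≥ 75935: n = 131 (giving 76766).
Largest index with value ≤ 512879: n = 337 (giving 509881).
Indices 131 through 337: 207 terms.

207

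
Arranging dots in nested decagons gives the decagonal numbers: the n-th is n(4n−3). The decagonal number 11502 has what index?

54

Set n(4n−3) = 11502, giving 4n² − 3n − 11502 = 0.
The discriminant is 9 + 16·11502 = 184041, and √184041 = 429.
So n = (3 + 429) / 8 = 432/8 = 54.
Check: 54·(4·54 − 3) = 11502. ✓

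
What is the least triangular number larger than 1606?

1653

Solve n(n+1)/2 > 1606 for integer n.
The largest n with value ≤ 1606 is 56 (since 1596 ≤ 1606 < 1653), so the first above is n = 57, value 1653.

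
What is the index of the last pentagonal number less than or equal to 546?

19

Solve n(3n−1)/2 ≤ 546 for integer n.
n = 19 gives 532 ≤ 546, while n = 20 gives 590 > 546; so the answer is index 19.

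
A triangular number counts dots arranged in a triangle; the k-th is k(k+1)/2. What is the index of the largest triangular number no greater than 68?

11

Solve n(n+1)/2 ≤ 68 for integer n.
n = 11 gives 66 ≤ 68, while n = 12 gives 78 > 68; so the answer is index 11.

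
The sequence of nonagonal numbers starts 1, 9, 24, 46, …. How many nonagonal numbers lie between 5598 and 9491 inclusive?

The n-th nonagonal number is n(7n−5)/2.
Smallest index with value ≥ 5598: n = 41 (giving 5781).
Largest index with value ≤ 9491: n = 52 (giving 9334).
Indices 41 through 52: 12 terms.

12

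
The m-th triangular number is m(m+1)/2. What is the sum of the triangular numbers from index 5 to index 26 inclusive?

Σ i(i+1)/2 = (Σi² + Σi) / 2 over i = 5..26.
Σi = 351 − 10 = 341 and Σi² = 6201 − 30 = 6171.
(1·6171 + 1·341) / 2 = 6512/2 = 3256.

3256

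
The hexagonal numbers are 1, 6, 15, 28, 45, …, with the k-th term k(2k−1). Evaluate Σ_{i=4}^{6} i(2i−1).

Σ i(2i−1) = 2Σi² − Σi over i = 4..6.
Σi = 21 − 6 = 15 and Σi² = 91 − 14 = 77.
2·77 − 1·15 = 139.

139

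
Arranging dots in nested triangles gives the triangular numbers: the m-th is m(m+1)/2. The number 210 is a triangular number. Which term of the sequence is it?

20

Set n(n+1)/2 = 210, giving n² + n − 420 = 0.
The discriminant is 1 + 8·210 = 1681, and √1681 = 41.
So n = (-1 + 41) / 2 = 40/2 = 20.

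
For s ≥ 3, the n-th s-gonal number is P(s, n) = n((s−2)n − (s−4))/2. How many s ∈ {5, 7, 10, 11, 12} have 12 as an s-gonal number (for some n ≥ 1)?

s = 5: P(5, 3) = 12. ✓
s = 7: P(7, 2) = 7 and P(7, 3) = 18; 12 is not s-gonal.
s = 10: P(10, 2) = 10 and P(10, 3) = 27; 12 is not s-gonal.
s = 11: P(11, 2) = 11 and P(11, 3) = 30; 12 is not s-gonal.
s = 12: P(12, 2) = 12. ✓
Hits: s ∈ {5, 12} → 2.

2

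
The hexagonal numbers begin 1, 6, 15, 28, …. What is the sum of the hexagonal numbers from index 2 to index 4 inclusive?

Σ i(2i−1) = 2Σi² − Σi over i = 2..4.
Σi = 10 − 1 = 9 and Σi² = 30 − 1 = 29.
2·29 − 1·9 = 49.

49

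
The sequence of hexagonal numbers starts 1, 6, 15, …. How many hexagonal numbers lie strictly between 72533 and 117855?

The n-th hexagonal number is n(2n−1).
Smallest index with value > 72533: n = 191 (giving 72771).
Largest index with value < 117855: n = 242 (giving 116886).
Indices 191 through 242: 52 terms.

52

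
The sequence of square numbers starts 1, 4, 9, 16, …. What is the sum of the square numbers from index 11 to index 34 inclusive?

Σ_{i=11}^{34} i² = 13685 − 385 = 13300.

13300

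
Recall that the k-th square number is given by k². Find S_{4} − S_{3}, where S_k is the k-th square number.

7

n² − (n−1)² = 2n − 1, so 4² − 3² = 2·4 − 1 = 7.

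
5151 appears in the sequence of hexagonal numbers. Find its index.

Set n(2n−1) = 5151, giving 2n² − n − 5151 = 0.
The discriminant is 1 + 8·5151 = 41209, and √41209 = 203.
So n = (1 + 203) / 4 = 204/4 = 51.
Check: 51·(2·51 − 1) = 5151. ✓

51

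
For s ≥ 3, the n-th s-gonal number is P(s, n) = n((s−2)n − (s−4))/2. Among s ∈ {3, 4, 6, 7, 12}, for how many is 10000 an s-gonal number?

1

s = 3: P(3, 140) = 9870 and P(3, 141) = 10011; 10000 is not s-gonal.
s = 4: P(4, 100) = 10000. ✓
s = 6: P(6, 70) = 9730 and P(6, 71) = 10011; 10000 is not s-gonal.
s = 7: P(7, 63) = 9828 and P(7, 64) = 10144; 10000 is not s-gonal.
s = 12: P(12, 45) = 9945 and P(12, 46) = 10396; 10000 is not s-gonal.
Hits: s ∈ {4} → 1.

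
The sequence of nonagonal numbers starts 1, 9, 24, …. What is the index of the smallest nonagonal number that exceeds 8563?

Solve n(7n−5)/2 > 8563 for integer n.
The largest n with value ≤ 8563 is 49 (since 8281 ≤ 8563 < 8625), so the first above is n = 50, value 8625.

50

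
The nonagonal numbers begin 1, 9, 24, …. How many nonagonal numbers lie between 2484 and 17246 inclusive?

The n-th nonagonal number is n(7n−5)/2.
Smallest index with value ≥ 2484: n = 27 (giving 2484).
Largest index with value ≤ 17246: n = 70 (giving 16975).
Indices 27 through 70: 44 terms.

44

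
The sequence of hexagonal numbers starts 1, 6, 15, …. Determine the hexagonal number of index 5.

5·(2·5 − 1) = 5·9 = 45.

45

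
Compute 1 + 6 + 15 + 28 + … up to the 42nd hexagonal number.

Σ i(2i−1) = 2Σi² − Σi over i = 1..42.
Σi = 903 and Σi² = 25585.
2·25585 − 1·903 = 50267.

50267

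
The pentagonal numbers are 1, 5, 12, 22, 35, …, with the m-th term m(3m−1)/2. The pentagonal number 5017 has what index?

Set n(3n−1)/2 = 5017, giving 3n² − n − 10034 = 0.
The discriminant is 1 + 24·5017 = 120409, and √120409 = 347.
So n = (1 + 347) / 6 = 348/6 = 58.

58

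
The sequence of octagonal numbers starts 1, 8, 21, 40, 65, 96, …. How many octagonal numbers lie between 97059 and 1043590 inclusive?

The n-th octagonal number is n(3n−2).
Smallest index with value ≥ 97059: n = 181 (giving 97921).
Largest index with value ≤ 1043590: n = 590 (giving 1043120).
Indices 181 through 590: 410 terms.

410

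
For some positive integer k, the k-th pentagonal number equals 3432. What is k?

48

Set n(3n−1)/2 = 3432, giving 3n² − n − 6864 = 0.
The discriminant is 1 + 24·3432 = 82369, and √82369 = 287.
So n = (1 + 287) / 6 = 288/6 = 48.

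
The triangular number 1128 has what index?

Set n(n+1)/2 = 1128, giving n² + n − 2256 = 0.
The discriminant is 1 + 8·1128 = 9025, and √9025 = 95.
So n = (-1 + 95) / 2 = 94/2 = 47.
Check: 47·48/2 = 1128. ✓

47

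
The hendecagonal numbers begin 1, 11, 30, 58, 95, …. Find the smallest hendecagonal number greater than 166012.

166945

Solve n(9n−7)/2 > 166012 for integer n.
The largest n with value ≤ 166012 is 192 (since 165216 ≤ 166012 < 166945), so the first above is n = 193, value 166945.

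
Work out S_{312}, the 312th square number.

97344

312² = 97344.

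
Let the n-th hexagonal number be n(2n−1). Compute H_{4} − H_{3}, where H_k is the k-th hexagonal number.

13

Consecutive hexagonal numbers differ by 4n − 3: here 4·4 − 3 = 13.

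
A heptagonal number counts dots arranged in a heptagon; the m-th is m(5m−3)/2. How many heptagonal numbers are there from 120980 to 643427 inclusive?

The n-th heptagonal number is n(5n−3)/2.
Smallest index with value ≥ 120980: n = 221 (giving 121771).
Largest index with value ≤ 643427: n = 507 (giving 641862).
Indices 221 through 507: 287 terms.

287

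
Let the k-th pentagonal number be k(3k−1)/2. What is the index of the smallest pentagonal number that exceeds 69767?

Solve n(3n−1)/2 > 69767 for integer n.
The largest n with value ≤ 69767 is 215 (since 69230 ≤ 69767 < 69876), so the first above is n = 216, value 69876.

216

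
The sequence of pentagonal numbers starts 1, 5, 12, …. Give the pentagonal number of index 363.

197472

The 363rd pentagonal number is n(3n−1)/2 with n = 363.
363·(3·363 − 1)/2 = 363·1088/2 = 363·544 = 197472.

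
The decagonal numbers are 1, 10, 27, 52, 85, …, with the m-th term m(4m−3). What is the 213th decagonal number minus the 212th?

Consecutive decagonal numbers differ by 8n − 7: here 8·213 − 7 = 1697.

1697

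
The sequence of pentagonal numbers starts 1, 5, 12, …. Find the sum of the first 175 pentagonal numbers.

2695000

Σ i(3i−1)/2 = (3Σi² − Σi) / 2 over i = 1..175.
Σi = 15400 and Σi² = 1801800.
(3·1801800 − 1·15400) / 2 = 5390000/2 = 2695000.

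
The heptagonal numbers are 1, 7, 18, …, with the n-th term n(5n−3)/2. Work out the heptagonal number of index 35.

3010

The 35th heptagonal number is n(5n−3)/2 with n = 35.
35·(5·35 − 3)/2 = 35·172/2 = 35·86 = 3010.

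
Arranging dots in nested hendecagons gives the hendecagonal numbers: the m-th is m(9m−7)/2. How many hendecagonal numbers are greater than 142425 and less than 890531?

267

The n-th hendecagonal number is n(9n−7)/2.
Smallest index with value > 142425: n = 179 (giving 143558).
Largest index with value < 890531: n = 445 (giving 889555).
Indices 179 through 445: 267 terms.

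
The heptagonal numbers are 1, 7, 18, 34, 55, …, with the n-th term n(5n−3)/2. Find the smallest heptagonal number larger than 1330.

Solve n(5n−3)/2 > 1330 for integer n.
The largest n with value ≤ 1330 is 23 (since 1288 ≤ 1330 < 1404), so the first above is n = 24, value 1404.

1404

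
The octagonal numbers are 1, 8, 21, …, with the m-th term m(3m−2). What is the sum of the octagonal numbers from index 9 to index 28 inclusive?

Σ i(3i−2) = 3Σi² − 2Σi over i = 9..28.
Σi = 406 − 36 = 370 and Σi² = 7714 − 204 = 7510.
3·7510 − 2·370 = 21790.

21790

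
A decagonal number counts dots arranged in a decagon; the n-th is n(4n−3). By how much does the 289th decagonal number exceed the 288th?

2305

Consecutive decagonal numbers differ by 8n − 7: here 8·289 − 7 = 2305.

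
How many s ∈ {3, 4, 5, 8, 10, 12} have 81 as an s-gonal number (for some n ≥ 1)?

1

s = 3: P(3, 12) = 78 and P(3, 13) = 91; 81 is not s-gonal.
s = 4: P(4, 9) = 81. ✓
s = 5: P(5, 7) = 70 and P(5, 8) = 92; 81 is not s-gonal.
s = 8: P(8, 5) = 65 and P(8, 6) = 96; 81 is not s-gonal.
s = 10: P(10, 4) = 52 and P(10, 5) = 85; 81 is not s-gonal.
s = 12: P(12, 4) = 64 and P(12, 5) = 105; 81 is not s-gonal.
Hits: s ∈ {4} → 1.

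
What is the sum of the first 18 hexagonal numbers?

4047

Σ i(2i−1) = 2Σi² − Σi over i = 1..18.
Σi = 171 and Σi² = 2109.
2·2109 − 1·171 = 4047.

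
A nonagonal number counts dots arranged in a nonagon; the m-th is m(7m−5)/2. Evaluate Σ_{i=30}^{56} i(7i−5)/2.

Σ i(7i−5)/2 = (7Σi² − 5Σi) / 2 over i = 30..56.
Σi = 1596 − 435 = 1161 and Σi² = 60116 − 8555 = 51561.
(7·51561 − 5·1161) / 2 = 355122/2 = 177561.

177561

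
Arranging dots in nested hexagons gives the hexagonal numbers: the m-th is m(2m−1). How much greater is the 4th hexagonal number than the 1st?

4·(2·4 − 1) = 28 and 1·(2·1 − 1) = 1.
Difference: 28 − 1 = 27.

27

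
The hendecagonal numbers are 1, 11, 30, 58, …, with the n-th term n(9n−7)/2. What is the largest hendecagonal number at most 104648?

103436

Solve n(9n−7)/2 ≤ 104648 for integer n.
n = 152 gives 103436 ≤ 104648, while n = 153 gives 104805 > 104648; so the answer is 103436.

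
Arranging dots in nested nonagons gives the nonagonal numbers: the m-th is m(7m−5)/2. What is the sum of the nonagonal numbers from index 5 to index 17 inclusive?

5785

Σ i(7i−5)/2 = (7Σi² − 5Σi) / 2 over i = 5..17.
Σi = 153 − 10 = 143 and Σi² = 1785 − 30 = 1755.
(7·1755 − 5·143) / 2 = 11570/2 = 5785.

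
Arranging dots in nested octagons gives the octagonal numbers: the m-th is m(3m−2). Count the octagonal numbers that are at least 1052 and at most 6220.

26

The n-th octagonal number is n(3n−2).
Smallest index with value ≥ 1052: n = 20 (giving 1160).
Largest index with value ≤ 6220: n = 45 (giving 5985).
Indices 20 through 45: 26 terms.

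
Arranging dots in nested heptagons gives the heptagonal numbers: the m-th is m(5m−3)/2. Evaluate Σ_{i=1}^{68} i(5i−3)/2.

264316

Σ i(5i−3)/2 = (5Σi² − 3Σi) / 2 over i = 1..68.
Σi = 2346 and Σi² = 107134.
(5·107134 − 3·2346) / 2 = 528632/2 = 264316.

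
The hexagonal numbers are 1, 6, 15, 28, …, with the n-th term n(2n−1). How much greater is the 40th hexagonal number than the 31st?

40·(2·40 − 1) = 3160 and 31·(2·31 − 1) = 1891.
Difference: 3160 − 1891 = 1269.

1269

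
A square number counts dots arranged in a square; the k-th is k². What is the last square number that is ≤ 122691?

Solve n² ≤ 122691 for integer n.
n = 350 gives 122500 ≤ 122691, while n = 351 gives 123201 > 122691; so the answer is 122500.

122500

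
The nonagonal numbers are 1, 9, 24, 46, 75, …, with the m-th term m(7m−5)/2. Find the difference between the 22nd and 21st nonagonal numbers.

Consecutive nonagonal numbers differ by 7n − 6: here 7·22 − 6 = 148.

148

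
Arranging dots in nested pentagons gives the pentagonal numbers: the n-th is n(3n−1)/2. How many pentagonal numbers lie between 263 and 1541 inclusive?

19

The n-th pentagonal number is n(3n−1)/2.
Smallest index with value ≥ 263: n = 14 (giving 287).
Largest index with value ≤ 1541: n = 32 (giving 1520).
Indices 14 through 32: 19 terms.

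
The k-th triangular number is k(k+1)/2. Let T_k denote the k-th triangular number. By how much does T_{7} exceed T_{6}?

Consecutive triangular numbers differ by n: T_{7} − T_{6} = 7.

7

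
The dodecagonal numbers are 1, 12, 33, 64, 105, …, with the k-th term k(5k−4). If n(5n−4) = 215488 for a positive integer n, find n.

Set n(5n−4) = 215488, giving 5n² − 4n − 215488 = 0.
The discriminant is 16 + 20·215488 = 4309776, and √4309776 = 2076.
So n = (4 + 2076) / 10 = 2080/10 = 208.

208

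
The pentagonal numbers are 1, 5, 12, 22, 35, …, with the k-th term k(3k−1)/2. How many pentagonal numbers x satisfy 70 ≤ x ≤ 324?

The n-th pentagonal number is n(3n−1)/2.
Smallest index with value ≥ 70: n = 7 (giving 70).
Largest index with value ≤ 324: n = 14 (giving 287).
Indices 7 through 14: 8 terms.

8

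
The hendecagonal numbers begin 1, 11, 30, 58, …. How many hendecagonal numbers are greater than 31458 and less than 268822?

160

The n-th hendecagonal number is n(9n−7)/2.
Smallest index with value > 31458: n = 85 (giving 32215).
Largest index with value < 268822: n = 244 (giving 267058).
Indices 85 through 244: 160 terms.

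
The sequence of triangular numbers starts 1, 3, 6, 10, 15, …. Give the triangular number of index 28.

406

The 28th triangular number is n(n+1)/2 with n = 28.
28·29/2 = 812/2 = 406.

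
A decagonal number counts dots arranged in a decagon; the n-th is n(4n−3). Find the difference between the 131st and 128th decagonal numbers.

131·(4·131 − 3) = 68251 and 128·(4·128 − 3) = 65152.
Difference: 68251 − 65152 = 3099.

3099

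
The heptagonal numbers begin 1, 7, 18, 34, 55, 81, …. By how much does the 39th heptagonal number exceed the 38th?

191

Consecutive heptagonal numbers differ by 5n − 4: here 5·39 − 4 = 191.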